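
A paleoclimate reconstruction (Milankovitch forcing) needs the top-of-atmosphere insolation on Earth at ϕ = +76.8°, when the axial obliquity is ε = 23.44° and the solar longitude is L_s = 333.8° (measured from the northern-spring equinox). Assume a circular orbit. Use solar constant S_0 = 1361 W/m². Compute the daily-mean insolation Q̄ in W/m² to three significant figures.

Solar declination: sin δ = sin ε · sin L_s = sin 23.44° × sin 333.8° = -0.17563, so δ = -10.115°.
cos h₀ = −tan(+76.8°) tan(-10.115°) = 0.7606, h₀ = 0.7065 rad.
Bracket: h₀ sin ϕ sin δ + cos ϕ cos δ sin h₀ = 0.7065×0.97358×-0.17563 + 0.22835×0.98446×0.64921 = -0.120804 + 0.145943 = 0.025139.
Q̄ = (S_0/π) × [bracket] = (1361/π) × 0.025139 = 10.89 W/m².

Q̄ ≈ 10.9 W/m²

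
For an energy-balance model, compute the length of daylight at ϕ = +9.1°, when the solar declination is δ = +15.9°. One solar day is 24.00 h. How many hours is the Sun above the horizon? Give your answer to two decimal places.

12.35 h

cos h₀ = −tan ϕ · tan δ = −tan(+9.1°) × tan(+15.900°) = -0.0456, so h₀ = 1.6164 rad = 92.62°.
Daylight = 2h₀/(2π) × 24.00 h = (1.6164/π) × 24.00 = 12.35 h.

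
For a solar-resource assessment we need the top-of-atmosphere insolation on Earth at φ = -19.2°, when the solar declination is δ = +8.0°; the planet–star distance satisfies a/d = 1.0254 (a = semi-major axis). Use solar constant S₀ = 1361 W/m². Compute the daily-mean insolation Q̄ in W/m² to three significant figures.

Q̄ ≈ 394 W/m²

cos H₀ = −tan(-19.2°) tan(+8.000°) = 0.0489, H₀ = 1.5218 rad.
Bracket: H₀ sin φ sin δ + cos φ cos δ sin H₀ = 1.5218×-0.32887×0.13917 + 0.94438×0.99027×0.99880 = -0.069651 + 0.934069 = 0.864418.
Inverse-square distance factor (a/d)² = 1.0254² = 1.051445.
Q̄ = (S₀/π) × 1.051445 × [bracket] = (1361/π) × 1.051445 × 0.864418 = 393.7 W/m².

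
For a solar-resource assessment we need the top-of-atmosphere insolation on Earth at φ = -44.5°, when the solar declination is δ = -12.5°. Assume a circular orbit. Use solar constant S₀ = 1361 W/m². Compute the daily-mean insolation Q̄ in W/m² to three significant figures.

cos H₀ = −tan(-44.5°) tan(-12.500°) = -0.2179, H₀ = 1.7904 rad.
Bracket: H₀ sin φ sin δ + cos φ cos δ sin H₀ = 1.7904×-0.70091×-0.21644 + 0.71325×0.97630×0.97598 = 0.271613 + 0.679620 = 0.951233.
Q̄ = (S₀/π) × [bracket] = (1361/π) × 0.951233 = 412.1 W/m².

Q̄ ≈ 412 W/m²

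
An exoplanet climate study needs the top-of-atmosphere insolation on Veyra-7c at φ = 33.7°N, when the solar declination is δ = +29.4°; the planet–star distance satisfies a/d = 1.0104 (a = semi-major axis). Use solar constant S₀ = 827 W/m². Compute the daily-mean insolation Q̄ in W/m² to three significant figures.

cos H₀ = −tan(+33.7°) tan(+29.400°) = -0.3758, H₀ = 1.9560 rad.
Bracket: H₀ sin φ sin δ + cos φ cos δ sin H₀ = 1.9560×0.55484×0.49090 + 0.83195×0.87121×0.92671 = 0.532758 + 0.671682 = 1.204440.
Inverse-square distance factor (a/d)² = 1.0104² = 1.020908.
Q̄ = (S₀/π) × 1.020908 × [bracket] = (827/π) × 1.020908 × 1.204440 = 323.7 W/m².

Q̄ ≈ 324 W/m²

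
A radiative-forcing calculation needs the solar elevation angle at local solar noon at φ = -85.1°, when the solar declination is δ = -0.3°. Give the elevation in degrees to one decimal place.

At local noon the hour angle is zero, so the zenith angle equals |φ − δ| = |-85.1° − (-0.300°)| = 84.800°.
Elevation = 90° − 84.800° = 5.2°.

5.2°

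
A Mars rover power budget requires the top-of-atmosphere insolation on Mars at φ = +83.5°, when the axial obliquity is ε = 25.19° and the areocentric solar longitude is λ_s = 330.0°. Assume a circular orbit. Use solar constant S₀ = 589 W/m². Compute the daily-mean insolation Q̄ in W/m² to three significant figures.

sin δ = sin 25.19° × sin 330.0° = -0.21281, so δ = -12.287°.
cos H₀ = −tan(+83.5°) tan(-12.287°) = 1.9116 ≥ 1 ⇒ polar night, H₀ = 0 and Q̄ = 0.

Q̄ ≈ 0.00 W/m²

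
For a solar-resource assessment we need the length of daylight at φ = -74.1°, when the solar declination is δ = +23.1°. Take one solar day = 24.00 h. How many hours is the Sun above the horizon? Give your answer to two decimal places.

0.00 h

cos H₀ = −tan φ · tan δ = 1.4974 ≥ 1, so the Sun never rises (polar night) and H₀ = 0.
Daylight = 2H₀/(2π) × 24.00 h = (0.0000/π) × 24.00 = 0.00 h.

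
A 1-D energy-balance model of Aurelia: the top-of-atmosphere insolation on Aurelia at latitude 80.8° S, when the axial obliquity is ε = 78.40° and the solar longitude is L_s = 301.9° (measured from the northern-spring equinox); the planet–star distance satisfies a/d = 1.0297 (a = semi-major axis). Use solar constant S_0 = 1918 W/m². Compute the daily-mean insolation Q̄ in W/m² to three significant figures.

Solar declination: sin δ = sin ε · sin L_s = sin 78.40° × sin 301.9° = -0.83163, so δ = -56.267°.
cos h₀ = −tan(-80.8°) tan(-56.267°) = -9.2462 ≤ −1 ⇒ polar day, h₀ = π.
Bracket: h₀ sin ϕ sin δ + cos ϕ cos δ sin h₀ = 3.1416×-0.98714×-0.83163 + 0.15988×0.55533×0.00000 = 2.579050 + 0.000000 = 2.579050.
Inverse-square distance factor (a/d)² = 1.0297² = 1.060282.
Q̄ = (S_0/π) × 1.060282 × [bracket] = (1918/π) × 1.060282 × 2.579050 = 1669 W/m².

Q̄ ≈ 1.67e+03 W/m²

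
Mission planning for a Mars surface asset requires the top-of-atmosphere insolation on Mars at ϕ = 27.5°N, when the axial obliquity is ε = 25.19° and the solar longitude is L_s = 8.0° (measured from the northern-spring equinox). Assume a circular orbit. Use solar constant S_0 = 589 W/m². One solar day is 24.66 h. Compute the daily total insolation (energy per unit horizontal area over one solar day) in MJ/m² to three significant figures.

Solar declination: sin δ = sin ε · sin L_s = sin 25.19° × sin 8.0° = 0.05924, so δ = +3.396°.
cos h₀ = −tan(+27.5°) tan(+3.396°) = -0.0309, h₀ = 1.6017 rad.
Bracket: h₀ sin ϕ sin δ + cos ϕ cos δ sin h₀ = 1.6017×0.46175×0.05924 + 0.88701×0.99824×0.99952 = 0.043813 + 0.885024 = 0.928837.
Q̄ = (S_0/π) × [bracket] = (589/π) × 0.928837 = 174.14 W/m².
Daily total = Q̄ × 24.66 h × 3600 s/h = 174.14 × 24.66 × 3600 / 10⁶ = 15.46 MJ/m².

15.5 MJ/m²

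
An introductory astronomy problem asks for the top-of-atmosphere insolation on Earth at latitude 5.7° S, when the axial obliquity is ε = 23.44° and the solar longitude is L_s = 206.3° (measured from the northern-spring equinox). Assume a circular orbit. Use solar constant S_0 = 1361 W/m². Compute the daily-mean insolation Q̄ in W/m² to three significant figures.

Q̄ ≈ 436 W/m²

Solar declination: sin δ = sin ε · sin L_s = sin 23.44° × sin 206.3° = -0.17625, so δ = -10.151°.
cos h₀ = −tan(-5.7°) tan(-10.151°) = -0.0179, h₀ = 1.5887 rad.
Bracket: h₀ sin ϕ sin δ + cos ϕ cos δ sin h₀ = 1.5887×-0.09932×-0.17625 + 0.99506×0.98435×0.99984 = 0.027810 + 0.979331 = 1.007141.
Q̄ = (S_0/π) × [bracket] = (1361/π) × 1.007141 = 436.3 W/m².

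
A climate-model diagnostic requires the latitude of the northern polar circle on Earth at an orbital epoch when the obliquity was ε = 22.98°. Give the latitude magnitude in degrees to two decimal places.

67.02°

The polar circle is the lowest latitude that experiences at least one full rotation of continuous daylight at the northern-summer solstice; it lies at |φ| = 90° − ε = 90° − 22.98° = 67.02°.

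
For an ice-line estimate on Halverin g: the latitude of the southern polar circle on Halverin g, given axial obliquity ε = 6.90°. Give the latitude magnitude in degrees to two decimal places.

83.10°

The polar circle is the lowest latitude that experiences at least one full rotation of continuous darkness at the northern-summer solstice; it lies at |φ| = 90° − ε = 90° − 6.90° = 83.10°.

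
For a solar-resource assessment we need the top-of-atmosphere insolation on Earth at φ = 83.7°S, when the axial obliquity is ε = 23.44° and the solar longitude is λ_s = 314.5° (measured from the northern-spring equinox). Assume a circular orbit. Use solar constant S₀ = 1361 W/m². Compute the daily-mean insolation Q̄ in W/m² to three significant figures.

Q̄ ≈ 384 W/m²

Solar declination: sin δ = sin ε · sin λ_s = sin 23.44° × sin 314.5° = -0.28372, so δ = -16.483°.
cos H₀ = −tan(-83.7°) tan(-16.483°) = -2.6801 ≤ −1 ⇒ polar day, H₀ = π.
Bracket: H₀ sin φ sin δ + cos φ cos δ sin H₀ = 3.1416×-0.99396×-0.28372 + 0.10973×0.95891×0.00000 = 0.885951 + 0.000000 = 0.885951.
Q̄ = (S₀/π) × [bracket] = (1361/π) × 0.885951 = 383.8 W/m².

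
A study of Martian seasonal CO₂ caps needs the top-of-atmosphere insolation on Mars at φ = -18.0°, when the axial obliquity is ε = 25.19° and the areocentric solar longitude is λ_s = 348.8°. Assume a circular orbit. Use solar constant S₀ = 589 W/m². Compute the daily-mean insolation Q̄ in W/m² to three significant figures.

Q̄ ≈ 185 W/m²

sin δ = sin 25.19° × sin 348.8° = -0.08267, so δ = -4.742°.
cos H₀ = −tan(-18.0°) tan(-4.742°) = -0.0270, H₀ = 1.5978 rad.
Bracket: H₀ sin φ sin δ + cos φ cos δ sin H₀ = 1.5978×-0.30902×-0.08267 + 0.95106×0.99658×0.99964 = 0.040818 + 0.947466 = 0.988284.
Q̄ = (S₀/π) × [bracket] = (589/π) × 0.988284 = 185.3 W/m².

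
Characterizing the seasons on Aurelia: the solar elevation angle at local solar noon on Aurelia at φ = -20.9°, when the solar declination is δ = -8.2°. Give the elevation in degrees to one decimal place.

77.3°

At local noon the hour angle is zero, so the zenith angle equals |φ − δ| = |-20.9° − (-8.200°)| = 12.700°.
Elevation = 90° − 12.700° = 77.3°.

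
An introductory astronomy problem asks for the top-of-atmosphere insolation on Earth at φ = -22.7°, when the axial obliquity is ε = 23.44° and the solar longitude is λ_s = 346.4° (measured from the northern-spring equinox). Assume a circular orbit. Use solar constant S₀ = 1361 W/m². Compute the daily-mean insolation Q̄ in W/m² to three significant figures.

Solar declination: sin δ = sin ε · sin λ_s = sin 23.44° × sin 346.4° = -0.09354, so δ = -5.367°.
cos H₀ = −tan(-22.7°) tan(-5.367°) = -0.0393, H₀ = 1.6101 rad.
Bracket: H₀ sin φ sin δ + cos φ cos δ sin H₀ = 1.6101×-0.38591×-0.09354 + 0.92254×0.99562×0.99923 = 0.058121 + 0.917792 = 0.975913.
Q̄ = (S₀/π) × [bracket] = (1361/π) × 0.975913 = 422.8 W/m².

Q̄ ≈ 423 W/m²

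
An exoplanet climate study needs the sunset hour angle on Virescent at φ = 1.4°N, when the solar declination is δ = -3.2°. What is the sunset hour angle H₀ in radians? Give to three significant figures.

H₀ = 1.57 rad

cos H₀ = −tan φ · tan δ = −tan(+1.4°) × tan(-3.200°) = 0.0014, so H₀ = 1.5694 rad = 89.92°.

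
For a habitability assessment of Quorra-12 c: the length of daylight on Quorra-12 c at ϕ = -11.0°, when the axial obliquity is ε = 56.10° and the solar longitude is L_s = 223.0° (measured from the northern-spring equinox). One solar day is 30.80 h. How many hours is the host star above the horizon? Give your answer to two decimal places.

Solar declination: sin δ = sin ε · sin L_s = sin 56.10° × sin 223.0° = -0.56607, so δ = -34.476°.
cos h₀ = −tan ϕ · tan δ = −tan(-11.0°) × tan(-34.476°) = -0.1335, so h₀ = 1.7047 rad = 97.67°.
Daylight = 2h₀/(2π) × 30.80 h = (1.7047/π) × 30.80 = 16.71 h.

16.71 h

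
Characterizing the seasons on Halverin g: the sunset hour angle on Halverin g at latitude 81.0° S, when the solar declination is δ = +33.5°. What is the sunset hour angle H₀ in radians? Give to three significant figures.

H₀ = 0.00 rad

cos H₀ = −tan φ · tan δ = 4.1790 ≥ 1, so the host star never rises (polar night) and H₀ = 0.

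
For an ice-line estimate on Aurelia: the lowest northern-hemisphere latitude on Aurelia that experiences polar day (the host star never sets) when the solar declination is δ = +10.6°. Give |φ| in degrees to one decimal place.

Polar day requires cos H₀ = −tan φ tan δ ≤ −1, i.e. tan φ tan δ ≥ 1.
The boundary is |tan φ| · |tan δ| = 1, so |φ| = 90° − |δ| = 90° − 10.6° = 79.4° in the northern hemisphere.

|φ| = 79.4°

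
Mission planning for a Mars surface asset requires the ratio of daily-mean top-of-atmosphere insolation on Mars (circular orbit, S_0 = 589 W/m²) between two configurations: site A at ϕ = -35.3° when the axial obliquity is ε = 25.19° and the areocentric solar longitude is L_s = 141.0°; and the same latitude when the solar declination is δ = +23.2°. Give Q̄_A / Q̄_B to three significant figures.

— Configuration A (ϕ=-35.3°):
sin δ = sin 25.19° × sin 141.0° = 0.26785, so δ = +15.537°.
cos h₀ = −tan(-35.3°) tan(+15.537°) = 0.1968, h₀ = 1.3727 rad.
Bracket: h₀ sin ϕ sin δ + cos ϕ cos δ sin h₀ = 1.3727×-0.57786×0.26785 + 0.81614×0.96346×0.98044 = -0.212466 + 0.770938 = 0.558472.
Q̄ = (S_0/π) × [bracket] = (589/π) × 0.558472 = 104.70 W/m².
— Configuration B (ϕ=-35.3°):
cos h₀ = −tan(-35.3°) tan(+23.200°) = 0.3035, h₀ = 1.2625 rad.
Bracket: h₀ sin ϕ sin δ + cos ϕ cos δ sin h₀ = 1.2625×-0.57786×0.39394 + 0.81614×0.91914×0.95284 = -0.287398 + 0.714770 = 0.427372.
Q̄ = (S_0/π) × [bracket] = (589/π) × 0.427372 = 80.126 W/m².
Ratio Q̄_A / Q̄_B = 104.70 / 80.126 = 1.307.

Q̄_A / Q̄_B ≈ 1.31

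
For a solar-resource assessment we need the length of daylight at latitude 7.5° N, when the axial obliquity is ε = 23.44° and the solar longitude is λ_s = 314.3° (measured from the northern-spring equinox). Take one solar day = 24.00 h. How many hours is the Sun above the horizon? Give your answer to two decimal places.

Solar declination: sin δ = sin ε · sin λ_s = sin 23.44° × sin 314.3° = -0.28469, so δ = -16.541°.
cos H₀ = −tan φ · tan δ = −tan(+7.5°) × tan(-16.541°) = 0.0391, so H₀ = 1.5317 rad = 87.76°.
Daylight = 2H₀/(2π) × 24.00 h = (1.5317/π) × 24.00 = 11.70 h.

11.70 h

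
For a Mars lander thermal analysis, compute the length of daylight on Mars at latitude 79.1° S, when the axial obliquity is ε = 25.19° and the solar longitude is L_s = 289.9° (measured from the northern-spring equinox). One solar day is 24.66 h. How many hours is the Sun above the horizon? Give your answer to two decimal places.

Solar declination: sin δ = sin ε · sin L_s = sin 25.19° × sin 289.9° = -0.40021, so δ = -23.591°.
Sunrise equation: cos h₀ = −tan ϕ · tan δ = -2.2678 ≤ −1, so the Sun never sets (polar day) and h₀ = π.
Daylight = 2h₀/(2π) × 24.66 h = (3.1416/π) × 24.66 = 24.66 h.

24.66 h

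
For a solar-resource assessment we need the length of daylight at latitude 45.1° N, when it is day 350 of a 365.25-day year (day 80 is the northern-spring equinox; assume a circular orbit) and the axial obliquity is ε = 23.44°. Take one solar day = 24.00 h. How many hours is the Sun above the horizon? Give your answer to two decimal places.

Solar longitude: λ_s = 360° × (350 − 80)/365.25 = 266.119°.
sin δ = sin 23.44° × sin 266.119° = -0.39688, so δ = -23.383°.
cos H₀ = −tan φ · tan δ = −tan(+45.1°) × tan(-23.383°) = 0.4339, so H₀ = 1.1220 rad = 64.28°.
Daylight = 2H₀/(2π) × 24.00 h = (1.1220/π) × 24.00 = 8.57 h.

8.57 h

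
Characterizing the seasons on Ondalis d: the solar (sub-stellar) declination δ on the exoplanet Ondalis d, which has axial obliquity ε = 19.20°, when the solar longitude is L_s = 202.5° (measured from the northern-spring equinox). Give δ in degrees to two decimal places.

sin δ = sin ε · sin L_s = sin 19.20° × sin 202.5° = -0.125852.
δ = arcsin(-0.125852) = -7.23°.

δ = -7.23°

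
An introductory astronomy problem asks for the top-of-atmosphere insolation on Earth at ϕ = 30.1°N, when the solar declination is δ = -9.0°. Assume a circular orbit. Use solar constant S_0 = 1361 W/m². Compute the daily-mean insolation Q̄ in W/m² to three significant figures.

Q̄ ≈ 318 W/m²

cos h₀ = −tan(+30.1°) tan(-9.000°) = 0.0918, h₀ = 1.4789 rad.
Bracket: h₀ sin ϕ sin δ + cos ϕ cos δ sin h₀ = 1.4789×0.50151×-0.15643 + 0.86515×0.98769×0.99578 = -0.116021 + 0.850894 = 0.734873.
Q̄ = (S_0/π) × [bracket] = (1361/π) × 0.734873 = 318.4 W/m².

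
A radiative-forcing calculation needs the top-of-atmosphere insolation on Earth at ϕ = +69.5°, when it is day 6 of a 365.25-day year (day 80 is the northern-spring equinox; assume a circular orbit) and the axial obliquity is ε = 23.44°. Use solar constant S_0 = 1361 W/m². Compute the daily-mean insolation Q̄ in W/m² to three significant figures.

Solar longitude: L_s = 360° × (6 − 80)/365.25 = -72.936°, i.e. -72.936° + 360° = 287.064°.
sin δ = sin 23.44° × sin 287.064° = -0.38028, so δ = -22.351°.
cos h₀ = −tan(+69.5°) tan(-22.351°) = 1.0997 ≥ 1 ⇒ polar night, h₀ = 0 and Q̄ = 0.

Q̄ ≈ 0.00 W/m²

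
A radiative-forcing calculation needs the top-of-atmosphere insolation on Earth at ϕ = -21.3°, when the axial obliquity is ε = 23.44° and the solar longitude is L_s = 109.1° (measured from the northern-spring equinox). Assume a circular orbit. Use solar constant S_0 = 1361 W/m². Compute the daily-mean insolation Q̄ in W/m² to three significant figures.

Q̄ ≈ 286 W/m²

Solar declination: sin δ = sin ε · sin L_s = sin 23.44° × sin 109.1° = 0.37589, so δ = +22.079°.
cos h₀ = −tan(-21.3°) tan(+22.079°) = 0.1582, h₀ = 1.4120 rad.
Bracket: h₀ sin ϕ sin δ + cos ϕ cos δ sin h₀ = 1.4120×-0.36325×0.37589 + 0.93169×0.92666×0.98741 = -0.192797 + 0.852490 = 0.659693.
Q̄ = (S_0/π) × [bracket] = (1361/π) × 0.659693 = 285.8 W/m².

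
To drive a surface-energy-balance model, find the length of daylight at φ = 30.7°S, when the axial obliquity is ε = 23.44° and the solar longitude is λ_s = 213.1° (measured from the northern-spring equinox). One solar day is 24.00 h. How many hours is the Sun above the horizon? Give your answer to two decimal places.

Solar declination: sin δ = sin ε · sin λ_s = sin 23.44° × sin 213.1° = -0.21723, so δ = -12.547°.
cos H₀ = −tan φ · tan δ = −tan(-30.7°) × tan(-12.547°) = -0.1321, so H₀ = 1.7033 rad = 97.59°.
Daylight = 2H₀/(2π) × 24.00 h = (1.7033/π) × 24.00 = 13.01 h.

13.01 h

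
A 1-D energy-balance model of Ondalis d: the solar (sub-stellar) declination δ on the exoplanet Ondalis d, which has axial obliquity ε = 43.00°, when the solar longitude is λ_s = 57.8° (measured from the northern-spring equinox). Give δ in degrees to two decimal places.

δ = +35.25°

sin δ = sin ε · sin λ_s = sin 43.00° × sin 57.8° = 0.577102.
δ = arcsin(0.577102) = +35.25°.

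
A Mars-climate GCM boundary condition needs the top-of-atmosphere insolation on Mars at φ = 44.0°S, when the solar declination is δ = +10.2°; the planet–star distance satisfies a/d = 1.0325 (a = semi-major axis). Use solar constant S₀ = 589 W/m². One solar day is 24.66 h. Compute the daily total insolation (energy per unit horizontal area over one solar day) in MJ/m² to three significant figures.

9.32 MJ/m²

cos H₀ = −tan(-44.0°) tan(+10.200°) = 0.1738, H₀ = 1.3962 rad.
Bracket: H₀ sin φ sin δ + cos φ cos δ sin H₀ = 1.3962×-0.69466×0.17708 + 0.71934×0.98420×0.98479 = -0.171747 + 0.697206 = 0.525459.
Inverse-square distance factor (a/d)² = 1.0325² = 1.066056.
Q̄ = (S₀/π) × 1.066056 × [bracket] = (589/π) × 1.066056 × 0.525459 = 105.02 W/m².
Daily total = Q̄ × 24.66 h × 3600 s/h = 105.02 × 24.66 × 3600 / 10⁶ = 9.323 MJ/m².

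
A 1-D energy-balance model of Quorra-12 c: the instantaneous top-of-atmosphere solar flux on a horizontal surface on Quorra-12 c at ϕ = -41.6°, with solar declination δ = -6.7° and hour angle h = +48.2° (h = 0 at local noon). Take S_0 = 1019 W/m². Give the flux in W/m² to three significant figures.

cos θ_z = sin ϕ sin δ + cos ϕ cos δ cos h = 0.077461 + 0.495028 = 0.572489.
Flux = S_0 · cos θ_z = 1019 × 0.572489 = 583.4 W/m².

583 W/m²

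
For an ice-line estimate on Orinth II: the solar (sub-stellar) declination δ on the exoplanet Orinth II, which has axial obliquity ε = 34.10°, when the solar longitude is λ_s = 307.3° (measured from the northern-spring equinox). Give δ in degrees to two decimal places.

sin δ = sin ε · sin λ_s = sin 34.10° × sin 307.3° = -0.445973.
δ = arcsin(-0.445973) = -26.49°.

δ = -26.49°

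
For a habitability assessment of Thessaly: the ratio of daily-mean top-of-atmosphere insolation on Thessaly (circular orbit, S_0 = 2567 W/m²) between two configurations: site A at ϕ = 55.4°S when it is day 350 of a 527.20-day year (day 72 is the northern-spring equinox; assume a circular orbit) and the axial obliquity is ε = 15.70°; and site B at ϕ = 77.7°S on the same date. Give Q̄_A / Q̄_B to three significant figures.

— Configuration A (ϕ=-55.4°):
Solar longitude: L_s = 360° × (350 − 72)/527.20 = 189.833°.
sin δ = sin 15.70° × sin 189.833° = -0.04621, so δ = -2.649°.
cos h₀ = −tan(-55.4°) tan(-2.649°) = -0.0671, h₀ = 1.6379 rad.
Bracket: h₀ sin ϕ sin δ + cos ϕ cos δ sin h₀ = 1.6379×-0.82314×-0.04621 + 0.56784×0.99893×0.99775 = 0.062301 + 0.565956 = 0.628257.
Q̄ = (S_0/π) × [bracket] = (2567/π) × 0.628257 = 513.35 W/m².
— Configuration B (ϕ=-77.7°):
cos h₀ = −tan(-77.7°) tan(-2.649°) = -0.2122, h₀ = 1.7846 rad.
Bracket: h₀ sin ϕ sin δ + cos ϕ cos δ sin h₀ = 1.7846×-0.97705×-0.04621 + 0.21303×0.99893×0.97723 = 0.080574 + 0.207957 = 0.288531.
Q̄ = (S_0/π) × [bracket] = (2567/π) × 0.288531 = 235.76 W/m².
Ratio Q̄_A / Q̄_B = 513.35 / 235.76 = 2.177.

Q̄_A / Q̄_B ≈ 2.18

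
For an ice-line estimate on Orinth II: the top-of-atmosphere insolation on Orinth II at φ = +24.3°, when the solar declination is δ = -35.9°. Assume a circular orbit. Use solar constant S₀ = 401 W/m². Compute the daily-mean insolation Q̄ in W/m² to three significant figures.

cos H₀ = −tan(+24.3°) tan(-35.900°) = 0.3268, H₀ = 1.2378 rad.
Bracket: H₀ sin φ sin δ + cos φ cos δ sin H₀ = 1.2378×0.41151×-0.58637 + 0.91140×0.81004×0.94508 = -0.298678 + 0.697725 = 0.399047.
Q̄ = (S₀/π) × [bracket] = (401/π) × 0.399047 = 50.94 W/m².

Q̄ ≈ 50.9 W/m²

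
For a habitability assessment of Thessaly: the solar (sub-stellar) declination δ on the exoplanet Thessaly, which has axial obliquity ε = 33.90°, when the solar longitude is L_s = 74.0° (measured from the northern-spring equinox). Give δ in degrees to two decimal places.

δ = +32.42°

sin δ = sin ε · sin L_s = sin 33.90° × sin 74.0° = 0.536139.
δ = arcsin(0.536139) = +32.42°.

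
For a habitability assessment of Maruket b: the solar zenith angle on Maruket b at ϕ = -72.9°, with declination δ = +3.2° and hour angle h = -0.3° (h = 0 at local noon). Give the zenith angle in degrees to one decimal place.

cos θ_z = sin ϕ sin δ + cos ϕ cos δ cos h = -0.053354 + 0.293578 = 0.240224.
θ_z = arccos(0.240224) = 76.1°.

θ_z = 76.1°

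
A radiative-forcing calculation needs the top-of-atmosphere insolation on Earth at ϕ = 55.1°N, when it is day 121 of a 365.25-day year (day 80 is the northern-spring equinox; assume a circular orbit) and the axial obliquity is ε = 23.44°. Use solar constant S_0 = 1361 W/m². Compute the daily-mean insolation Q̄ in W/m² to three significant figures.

Q̄ ≈ 401 W/m²

Solar longitude: L_s = 360° × (121 − 80)/365.25 = 40.411°.
sin δ = sin 23.44° × sin 40.411° = 0.25787, so δ = +14.944°.
cos h₀ = −tan(+55.1°) tan(+14.944°) = -0.3826, h₀ = 1.9634 rad.
Bracket: h₀ sin ϕ sin δ + cos ϕ cos δ sin h₀ = 1.9634×0.82015×0.25787 + 0.57215×0.96618×0.92392 = 0.415244 + 0.510743 = 0.925987.
Q̄ = (S_0/π) × [bracket] = (1361/π) × 0.925987 = 401.2 W/m².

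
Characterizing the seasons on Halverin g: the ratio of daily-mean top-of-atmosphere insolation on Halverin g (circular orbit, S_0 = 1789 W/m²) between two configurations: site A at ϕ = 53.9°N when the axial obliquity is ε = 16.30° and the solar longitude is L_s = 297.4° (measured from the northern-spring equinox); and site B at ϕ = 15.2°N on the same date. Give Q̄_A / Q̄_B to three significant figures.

Q̄_A / Q̄_B ≈ 0.348

— Configuration A (ϕ=+53.9°):
Solar declination: sin δ = sin ε · sin L_s = sin 16.30° × sin 297.4° = -0.24918, so δ = -14.429°.
cos h₀ = −tan(+53.9°) tan(-14.429°) = 0.3528, h₀ = 1.2102 rad.
Bracket: h₀ sin ϕ sin δ + cos ϕ cos δ sin h₀ = 1.2102×0.80799×-0.24918 + 0.58920×0.96846×0.93568 = -0.243656 + 0.533915 = 0.290259.
Q̄ = (S_0/π) × [bracket] = (1789/π) × 0.290259 = 165.29 W/m².
— Configuration B (ϕ=+15.2°):
cos h₀ = −tan(+15.2°) tan(-14.429°) = 0.0699, h₀ = 1.5008 rad.
Bracket: h₀ sin ϕ sin δ + cos ϕ cos δ sin h₀ = 1.5008×0.26219×-0.24918 + 0.96502×0.96846×0.99755 = -0.098051 + 0.932294 = 0.834243.
Q̄ = (S_0/π) × [bracket] = (1789/π) × 0.834243 = 475.07 W/m².
Ratio Q̄_A / Q̄_B = 165.29 / 475.07 = 0.3479.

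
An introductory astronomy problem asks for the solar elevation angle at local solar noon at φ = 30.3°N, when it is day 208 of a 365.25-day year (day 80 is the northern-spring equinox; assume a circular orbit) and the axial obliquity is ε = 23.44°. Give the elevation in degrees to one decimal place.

78.4°

Solar longitude: λ_s = 360° × (208 − 80)/365.25 = 126.160°.
sin δ = sin 23.44° × sin 126.160° = 0.32116, so δ = +18.733°.
At local noon the hour angle is zero, so the zenith angle equals |φ − δ| = |+30.3° − (+18.733°)| = 11.567°.
Elevation = 90° − 11.567° = 78.4°.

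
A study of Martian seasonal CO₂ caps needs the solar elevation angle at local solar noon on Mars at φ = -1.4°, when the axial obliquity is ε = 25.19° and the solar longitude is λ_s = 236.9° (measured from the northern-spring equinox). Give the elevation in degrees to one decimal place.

70.5°

Solar declination: sin δ = sin ε · sin λ_s = sin 25.19° × sin 236.9° = -0.35655, so δ = -20.889°.
At local noon the hour angle is zero, so the zenith angle equals |φ − δ| = |-1.4° − (-20.889°)| = 19.489°.
Elevation = 90° − 19.489° = 70.5°.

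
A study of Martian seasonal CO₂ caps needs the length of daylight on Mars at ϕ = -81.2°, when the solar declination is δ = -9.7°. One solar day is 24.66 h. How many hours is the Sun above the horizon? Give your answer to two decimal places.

24.66 h

Sunrise equation: cos h₀ = −tan ϕ · tan δ = -1.1042 ≤ −1, so the Sun never sets (polar day) and h₀ = π.
Daylight = 2h₀/(2π) × 24.66 h = (3.1416/π) × 24.66 = 24.66 h.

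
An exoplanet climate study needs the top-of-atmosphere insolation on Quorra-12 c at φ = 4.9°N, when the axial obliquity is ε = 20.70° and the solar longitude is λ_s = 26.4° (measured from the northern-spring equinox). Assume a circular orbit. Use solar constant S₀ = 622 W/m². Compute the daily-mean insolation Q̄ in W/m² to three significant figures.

Q̄ ≈ 199 W/m²

Solar declination: sin δ = sin ε · sin λ_s = sin 20.70° × sin 26.4° = 0.15717, so δ = +9.043°.
cos H₀ = −tan(+4.9°) tan(+9.043°) = -0.0136, H₀ = 1.5844 rad.
Bracket: H₀ sin φ sin δ + cos φ cos δ sin H₀ = 1.5844×0.08542×0.15717 + 0.99635×0.98757×0.99991 = 0.021271 + 0.983877 = 1.005148.
Q̄ = (S₀/π) × [bracket] = (622/π) × 1.005148 = 199.0 W/m².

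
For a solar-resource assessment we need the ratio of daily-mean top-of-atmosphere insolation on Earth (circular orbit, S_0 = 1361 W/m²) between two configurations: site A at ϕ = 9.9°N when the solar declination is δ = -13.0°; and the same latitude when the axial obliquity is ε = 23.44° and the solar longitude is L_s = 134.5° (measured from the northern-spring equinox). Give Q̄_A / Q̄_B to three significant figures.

Q̄_A / Q̄_B ≈ 0.880

— Configuration A (ϕ=+9.9°):
cos h₀ = −tan(+9.9°) tan(-13.000°) = 0.0403, h₀ = 1.5305 rad.
Bracket: h₀ sin ϕ sin δ + cos ϕ cos δ sin h₀ = 1.5305×0.17193×-0.22495 + 0.98511×0.97437×0.99919 = -0.059193 + 0.959084 = 0.899891.
Q̄ = (S_0/π) × [bracket] = (1361/π) × 0.899891 = 389.85 W/m².
— Configuration B (ϕ=+9.9°):
Solar declination: sin δ = sin ε · sin L_s = sin 23.44° × sin 134.5° = 0.28372, so δ = +16.483°.
cos h₀ = −tan(+9.9°) tan(+16.483°) = -0.0516, h₀ = 1.6225 rad.
Bracket: h₀ sin ϕ sin δ + cos ϕ cos δ sin h₀ = 1.6225×0.17193×0.28372 + 0.98511×0.95891×0.99867 = 0.079146 + 0.943375 = 1.022521.
Q̄ = (S_0/π) × [bracket] = (1361/π) × 1.022521 = 442.98 W/m².
Ratio Q̄_A / Q̄_B = 389.85 / 442.98 = 0.8801.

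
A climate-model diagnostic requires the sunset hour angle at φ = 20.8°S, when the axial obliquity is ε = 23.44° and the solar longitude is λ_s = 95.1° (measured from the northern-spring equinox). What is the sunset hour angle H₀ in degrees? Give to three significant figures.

H₀ = 80.6°

Solar declination: sin δ = sin ε · sin λ_s = sin 23.44° × sin 95.1° = 0.39621, so δ = +23.342°.
cos H₀ = −tan φ · tan δ = −tan(-20.8°) × tan(+23.342°) = 0.1639, so H₀ = 1.4061 rad = 80.57°.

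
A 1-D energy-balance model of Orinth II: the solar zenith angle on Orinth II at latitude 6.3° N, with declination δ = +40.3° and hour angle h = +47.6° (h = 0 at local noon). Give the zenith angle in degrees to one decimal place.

θ_z = 54.4°

cos θ_z = sin φ sin δ + cos φ cos δ cos h = 0.070975 + 0.511163 = 0.582138.
θ_z = arccos(0.582138) = 54.4°.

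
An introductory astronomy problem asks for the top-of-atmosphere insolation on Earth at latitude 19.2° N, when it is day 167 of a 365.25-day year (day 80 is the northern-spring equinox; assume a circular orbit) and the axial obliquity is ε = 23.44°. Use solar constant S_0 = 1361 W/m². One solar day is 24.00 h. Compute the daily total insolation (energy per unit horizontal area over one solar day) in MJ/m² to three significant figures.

40.5 MJ/m²

Solar longitude: L_s = 360° × (167 − 80)/365.25 = 85.749°.
sin δ = sin 23.44° × sin 85.749° = 0.39669, so δ = +23.372°.
cos h₀ = −tan(+19.2°) tan(+23.372°) = -0.1505, h₀ = 1.7219 rad.
Bracket: h₀ sin ϕ sin δ + cos ϕ cos δ sin h₀ = 1.7219×0.32887×0.39669 + 0.94438×0.91795×0.98861 = 0.224638 + 0.857020 = 1.081658.
Q̄ = (S_0/π) × [bracket] = (1361/π) × 1.081658 = 468.60 W/m².
Daily total = Q̄ × 24.00 h × 3600 s/h = 468.60 × 24.00 × 3600 / 10⁶ = 40.49 MJ/m².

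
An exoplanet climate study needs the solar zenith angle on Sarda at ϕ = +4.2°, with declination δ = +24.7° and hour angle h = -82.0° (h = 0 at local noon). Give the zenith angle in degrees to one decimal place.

θ_z = 81.0°

cos θ_z = sin ϕ sin δ + cos ϕ cos δ cos h = 0.030604 + 0.126100 = 0.156704.
θ_z = arccos(0.156704) = 81.0°.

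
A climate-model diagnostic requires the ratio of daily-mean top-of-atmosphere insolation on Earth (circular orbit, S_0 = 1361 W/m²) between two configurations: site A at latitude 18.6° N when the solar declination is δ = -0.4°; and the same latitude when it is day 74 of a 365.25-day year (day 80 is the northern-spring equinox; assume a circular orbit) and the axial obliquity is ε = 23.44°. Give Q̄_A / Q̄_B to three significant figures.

Q̄_A / Q̄_B ≈ 1.02

— Configuration A (ϕ=+18.6°):
cos h₀ = −tan(+18.6°) tan(-0.400°) = 0.0023, h₀ = 1.5684 rad.
Bracket: h₀ sin ϕ sin δ + cos ϕ cos δ sin h₀ = 1.5684×0.31896×-0.00698 + 0.94777×0.99998×1.00000 = -0.003492 + 0.947751 = 0.944259.
Q̄ = (S_0/π) × [bracket] = (1361/π) × 0.944259 = 409.07 W/m².
— Configuration B (ϕ=+18.6°):
Solar longitude: L_s = 360° × (74 − 80)/365.25 = -5.914°, i.e. -5.914° + 360° = 354.086°.
sin δ = sin 23.44° × sin 354.086° = -0.04098, so δ = -2.349°.
cos h₀ = −tan(+18.6°) tan(-2.349°) = 0.0138, h₀ = 1.5570 rad.
Bracket: h₀ sin ϕ sin δ + cos ϕ cos δ sin h₀ = 1.5570×0.31896×-0.04098 + 0.94777×0.99916×0.99990 = -0.020352 + 0.946879 = 0.926527.
Q̄ = (S_0/π) × [bracket] = (1361/π) × 0.926527 = 401.39 W/m².
Ratio Q̄_A / Q̄_B = 409.07 / 401.39 = 1.019.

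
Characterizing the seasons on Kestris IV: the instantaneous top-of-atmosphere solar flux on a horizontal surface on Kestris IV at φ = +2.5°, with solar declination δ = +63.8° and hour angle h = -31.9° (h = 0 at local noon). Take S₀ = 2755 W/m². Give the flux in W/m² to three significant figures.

1.14e+03 W/m²

cos θ_z = sin φ sin δ + cos φ cos δ cos h = 0.039138 + 0.374469 = 0.413607.
Flux = S₀ · cos θ_z = 2755 × 0.413607 = 1139 W/m².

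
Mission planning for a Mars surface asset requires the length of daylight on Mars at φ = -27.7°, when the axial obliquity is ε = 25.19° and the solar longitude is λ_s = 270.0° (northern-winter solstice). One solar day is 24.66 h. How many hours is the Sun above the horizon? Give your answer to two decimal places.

Solar declination: sin δ = sin ε · sin λ_s = sin 25.19° × sin 270.0° = -0.42562, so δ = -25.190°.
cos H₀ = −tan φ · tan δ = −tan(-27.7°) × tan(-25.190°) = -0.2469, so H₀ = 1.8203 rad = 104.30°.
Daylight = 2H₀/(2π) × 24.66 h = (1.8203/π) × 24.66 = 14.29 h.

14.29 h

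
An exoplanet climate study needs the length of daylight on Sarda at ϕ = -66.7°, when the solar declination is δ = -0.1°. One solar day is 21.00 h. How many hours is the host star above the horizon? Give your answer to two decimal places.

cos h₀ = −tan ϕ · tan δ = −tan(-66.7°) × tan(-0.100°) = -0.0041, so h₀ = 1.5748 rad = 90.23°.
Daylight = 2h₀/(2π) × 21.00 h = (1.5748/π) × 21.00 = 10.53 h.

10.53 h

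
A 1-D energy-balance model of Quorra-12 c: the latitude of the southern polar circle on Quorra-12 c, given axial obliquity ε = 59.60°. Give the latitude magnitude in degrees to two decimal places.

30.40°

The polar circle is the lowest latitude that experiences at least one full rotation of continuous darkness at the northern-summer solstice; it lies at |φ| = 90° − ε = 90° − 59.60° = 30.40°.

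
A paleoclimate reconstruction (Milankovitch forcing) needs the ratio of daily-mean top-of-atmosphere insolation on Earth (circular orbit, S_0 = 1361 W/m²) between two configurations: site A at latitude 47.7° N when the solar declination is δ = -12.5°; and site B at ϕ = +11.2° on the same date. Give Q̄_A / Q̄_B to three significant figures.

— Configuration A (ϕ=+47.7°):
cos h₀ = −tan(+47.7°) tan(-12.500°) = 0.2436, h₀ = 1.3247 rad.
Bracket: h₀ sin ϕ sin δ + cos ϕ cos δ sin h₀ = 1.3247×0.73963×-0.21644 + 0.67301×0.97630×0.96987 = -0.212065 + 0.637262 = 0.425197.
Q̄ = (S_0/π) × [bracket] = (1361/π) × 0.425197 = 184.20 W/m².
— Configuration B (ϕ=+11.2°):
cos h₀ = −tan(+11.2°) tan(-12.500°) = 0.0439, h₀ = 1.5269 rad.
Bracket: h₀ sin ϕ sin δ + cos ϕ cos δ sin h₀ = 1.5269×0.19423×-0.21644 + 0.98096×0.97630×0.99904 = -0.064190 + 0.956792 = 0.892602.
Q̄ = (S_0/π) × [bracket] = (1361/π) × 0.892602 = 386.69 W/m².
Ratio Q̄_A / Q̄_B = 184.20 / 386.69 = 0.4764.

Q̄_A / Q̄_B ≈ 0.476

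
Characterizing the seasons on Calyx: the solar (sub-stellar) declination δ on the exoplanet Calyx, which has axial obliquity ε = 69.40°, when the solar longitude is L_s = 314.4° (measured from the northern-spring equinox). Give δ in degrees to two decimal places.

δ = -41.97°

sin δ = sin ε · sin L_s = sin 69.40° × sin 314.4° = -0.668789.
δ = arcsin(-0.668789) = -41.97°.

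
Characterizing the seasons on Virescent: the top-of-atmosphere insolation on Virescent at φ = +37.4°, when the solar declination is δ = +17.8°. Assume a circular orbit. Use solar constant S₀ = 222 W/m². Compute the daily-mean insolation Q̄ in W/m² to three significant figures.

cos H₀ = −tan(+37.4°) tan(+17.800°) = -0.2455, H₀ = 1.8188 rad.
Bracket: H₀ sin φ sin δ + cos φ cos δ sin H₀ = 1.8188×0.60738×0.30570 + 0.79441×0.95213×0.96940 = 0.337708 + 0.733236 = 1.070944.
Q̄ = (S₀/π) × [bracket] = (222/π) × 1.070944 = 75.68 W/m².

Q̄ ≈ 75.7 W/m²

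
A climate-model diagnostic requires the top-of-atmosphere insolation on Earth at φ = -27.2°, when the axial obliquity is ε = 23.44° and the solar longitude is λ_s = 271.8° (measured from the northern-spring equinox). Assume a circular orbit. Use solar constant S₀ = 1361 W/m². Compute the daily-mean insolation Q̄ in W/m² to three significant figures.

Q̄ ≈ 486 W/m²

Solar declination: sin δ = sin ε · sin λ_s = sin 23.44° × sin 271.8° = -0.39759, so δ = -23.428°.
cos H₀ = −tan(-27.2°) tan(-23.428°) = -0.2227, H₀ = 1.7954 rad.
Bracket: H₀ sin φ sin δ + cos φ cos δ sin H₀ = 1.7954×-0.45710×-0.39759 + 0.88942×0.91756×0.97489 = 0.326293 + 0.795604 = 1.121897.
Q̄ = (S₀/π) × [bracket] = (1361/π) × 1.121897 = 486.0 W/m².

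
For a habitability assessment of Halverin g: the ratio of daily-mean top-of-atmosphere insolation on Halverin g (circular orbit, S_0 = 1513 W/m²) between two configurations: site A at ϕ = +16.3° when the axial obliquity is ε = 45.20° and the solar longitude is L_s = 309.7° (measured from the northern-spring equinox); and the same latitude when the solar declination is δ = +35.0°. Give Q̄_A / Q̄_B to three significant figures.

— Configuration A (ϕ=+16.3°):
Solar declination: sin δ = sin ε · sin L_s = sin 45.20° × sin 309.7° = -0.54594, so δ = -33.089°.
cos h₀ = −tan(+16.3°) tan(-33.089°) = 0.1905, h₀ = 1.3791 rad.
Bracket: h₀ sin ϕ sin δ + cos ϕ cos δ sin h₀ = 1.3791×0.28067×-0.54594 + 0.95981×0.83782×0.98168 = -0.211318 + 0.789416 = 0.578098.
Q̄ = (S_0/π) × [bracket] = (1513/π) × 0.578098 = 278.41 W/m².
— Configuration B (ϕ=+16.3°):
cos h₀ = −tan(+16.3°) tan(+35.000°) = -0.2048, h₀ = 1.7770 rad.
Bracket: h₀ sin ϕ sin δ + cos ϕ cos δ sin h₀ = 1.7770×0.28067×0.57358 + 0.95981×0.81915×0.97881 = 0.286073 + 0.769568 = 1.055641.
Q̄ = (S_0/π) × [bracket] = (1513/π) × 1.055641 = 508.40 W/m².
Ratio Q̄_A / Q̄_B = 278.41 / 508.40 = 0.5476.

Q̄_A / Q̄_B ≈ 0.548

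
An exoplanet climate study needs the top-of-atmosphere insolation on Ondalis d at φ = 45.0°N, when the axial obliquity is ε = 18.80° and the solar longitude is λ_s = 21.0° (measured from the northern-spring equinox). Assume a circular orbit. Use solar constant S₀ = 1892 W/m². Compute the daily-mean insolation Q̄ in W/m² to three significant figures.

Q̄ ≈ 503 W/m²

Solar declination: sin δ = sin ε · sin λ_s = sin 18.80° × sin 21.0° = 0.11549, so δ = +6.632°.
cos H₀ = −tan(+45.0°) tan(+6.632°) = -0.1163, H₀ = 1.6873 rad.
Bracket: H₀ sin φ sin δ + cos φ cos δ sin H₀ = 1.6873×0.70711×0.11549 + 0.70711×0.99331×0.99322 = 0.137792 + 0.697617 = 0.835409.
Q̄ = (S₀/π) × [bracket] = (1892/π) × 0.835409 = 503.1 W/m².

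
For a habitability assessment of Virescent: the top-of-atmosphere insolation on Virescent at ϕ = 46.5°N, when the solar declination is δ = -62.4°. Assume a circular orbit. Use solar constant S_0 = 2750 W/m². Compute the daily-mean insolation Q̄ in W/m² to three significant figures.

Q̄ ≈ 0.00 W/m²

cos h₀ = −tan(+46.5°) tan(-62.400°) = 2.0157 ≥ 1 ⇒ polar night, h₀ = 0 and Q̄ = 0.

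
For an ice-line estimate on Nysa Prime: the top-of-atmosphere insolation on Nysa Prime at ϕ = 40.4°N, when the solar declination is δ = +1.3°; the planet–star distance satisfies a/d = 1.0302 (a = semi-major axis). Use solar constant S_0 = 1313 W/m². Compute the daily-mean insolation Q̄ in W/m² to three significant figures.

Q̄ ≈ 348 W/m²

cos h₀ = −tan(+40.4°) tan(+1.300°) = -0.0193, h₀ = 1.5901 rad.
Bracket: h₀ sin ϕ sin δ + cos ϕ cos δ sin h₀ = 1.5901×0.64812×0.02269 + 0.76154×0.99974×0.99981 = 0.023384 + 0.761197 = 0.784581.
Inverse-square distance factor (a/d)² = 1.0302² = 1.061312.
Q̄ = (S_0/π) × 1.061312 × [bracket] = (1313/π) × 1.061312 × 0.784581 = 348.0 W/m².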